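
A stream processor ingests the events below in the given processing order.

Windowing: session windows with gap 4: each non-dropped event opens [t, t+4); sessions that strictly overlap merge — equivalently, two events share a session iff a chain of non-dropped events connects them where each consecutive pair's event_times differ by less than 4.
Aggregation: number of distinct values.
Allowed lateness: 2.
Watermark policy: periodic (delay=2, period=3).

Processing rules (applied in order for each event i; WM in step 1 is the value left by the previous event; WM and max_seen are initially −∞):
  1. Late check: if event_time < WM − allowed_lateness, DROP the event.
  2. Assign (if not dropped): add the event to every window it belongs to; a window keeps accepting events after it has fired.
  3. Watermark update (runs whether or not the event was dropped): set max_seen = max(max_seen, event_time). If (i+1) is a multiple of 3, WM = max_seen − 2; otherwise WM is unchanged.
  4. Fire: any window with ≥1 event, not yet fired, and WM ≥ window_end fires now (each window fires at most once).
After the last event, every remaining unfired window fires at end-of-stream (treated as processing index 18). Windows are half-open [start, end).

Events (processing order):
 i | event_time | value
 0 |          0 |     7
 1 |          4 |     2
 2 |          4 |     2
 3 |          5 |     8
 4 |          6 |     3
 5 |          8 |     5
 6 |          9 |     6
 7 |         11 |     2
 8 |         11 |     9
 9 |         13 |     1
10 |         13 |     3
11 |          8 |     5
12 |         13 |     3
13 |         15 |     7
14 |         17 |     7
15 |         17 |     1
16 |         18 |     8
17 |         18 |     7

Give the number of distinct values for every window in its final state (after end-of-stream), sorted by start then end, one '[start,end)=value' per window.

i=0 t=0 v=7: → [0,4); WM=−∞
i=1 t=4 v=2: → [4,8); WM=−∞
i=2 t=4 v=2: → [4,8); WM=2
i=3 t=5 v=8: → [4,9); WM=2
i=4 t=6 v=3: → [4,10); WM=2
i=5 t=8 v=5: → [4,12); WM=6
i=6 t=9 v=6: → [4,13); WM=6
i=7 t=11 v=2: → [4,15); WM=6
i=8 t=11 v=9: → [4,15); WM=9
i=9 t=13 v=1: → [4,17); WM=9
i=10 t=13 v=3: → [4,17); WM=9
i=11 t=8 v=5: → [4,17); WM=11
i=12 t=13 v=3: → [4,17); WM=11
i=13 t=15 v=7: → [4,19); WM=11
i=14 t=17 v=7: → [4,21); WM=15
i=15 t=17 v=1: → [4,21); WM=15
i=16 t=18 v=8: → [4,22); WM=15
i=17 t=18 v=7: → [4,22); WM=16

[0,4)=1 [4,22)=8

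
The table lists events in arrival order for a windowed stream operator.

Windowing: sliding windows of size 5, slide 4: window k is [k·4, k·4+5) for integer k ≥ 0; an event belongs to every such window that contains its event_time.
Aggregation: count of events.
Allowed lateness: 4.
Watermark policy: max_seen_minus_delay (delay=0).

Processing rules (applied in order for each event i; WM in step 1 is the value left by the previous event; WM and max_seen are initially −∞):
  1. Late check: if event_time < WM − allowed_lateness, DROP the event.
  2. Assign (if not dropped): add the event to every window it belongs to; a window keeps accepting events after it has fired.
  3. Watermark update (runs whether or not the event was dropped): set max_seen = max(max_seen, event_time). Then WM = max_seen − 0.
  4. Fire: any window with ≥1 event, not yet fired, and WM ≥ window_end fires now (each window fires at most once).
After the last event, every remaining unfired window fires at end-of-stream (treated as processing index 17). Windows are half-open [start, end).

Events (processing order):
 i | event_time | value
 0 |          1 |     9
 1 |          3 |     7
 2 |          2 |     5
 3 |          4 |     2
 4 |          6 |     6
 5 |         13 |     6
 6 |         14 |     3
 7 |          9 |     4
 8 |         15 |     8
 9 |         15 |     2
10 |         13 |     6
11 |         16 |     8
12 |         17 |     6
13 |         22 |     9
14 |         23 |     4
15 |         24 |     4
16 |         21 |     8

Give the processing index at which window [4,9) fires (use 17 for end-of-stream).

5

i=0 t=1 v=9: → [0,5); WM=1
i=1 t=3 v=7: → [0,5); WM=3
i=2 t=2 v=5: → [0,5); WM=3
i=3 t=4 v=2: → [4,9),[0,5); WM=4
i=4 t=6 v=6: → [4,9); WM=6; [0,5) fires=4
i=5 t=13 v=6: → [12,17); WM=13; [4,9) fires=2
i=6 t=14 v=3: → [12,17); WM=14
i=7 t=9 v=4: DROP (t<14-4); WM=14
i=8 t=15 v=8: → [12,17); WM=15
i=9 t=15 v=2: → [12,17); WM=15
i=10 t=13 v=6: → [12,17); WM=15
i=11 t=16 v=8: → [16,21),[12,17); WM=16
i=12 t=17 v=6: → [16,21); WM=17; [12,17) fires=6
i=13 t=22 v=9: → [20,25); WM=22; [16,21) fires=2
i=14 t=23 v=4: → [20,25); WM=23
i=15 t=24 v=4: → [24,29),[20,25); WM=24
i=16 t=21 v=8: → [20,25); WM=24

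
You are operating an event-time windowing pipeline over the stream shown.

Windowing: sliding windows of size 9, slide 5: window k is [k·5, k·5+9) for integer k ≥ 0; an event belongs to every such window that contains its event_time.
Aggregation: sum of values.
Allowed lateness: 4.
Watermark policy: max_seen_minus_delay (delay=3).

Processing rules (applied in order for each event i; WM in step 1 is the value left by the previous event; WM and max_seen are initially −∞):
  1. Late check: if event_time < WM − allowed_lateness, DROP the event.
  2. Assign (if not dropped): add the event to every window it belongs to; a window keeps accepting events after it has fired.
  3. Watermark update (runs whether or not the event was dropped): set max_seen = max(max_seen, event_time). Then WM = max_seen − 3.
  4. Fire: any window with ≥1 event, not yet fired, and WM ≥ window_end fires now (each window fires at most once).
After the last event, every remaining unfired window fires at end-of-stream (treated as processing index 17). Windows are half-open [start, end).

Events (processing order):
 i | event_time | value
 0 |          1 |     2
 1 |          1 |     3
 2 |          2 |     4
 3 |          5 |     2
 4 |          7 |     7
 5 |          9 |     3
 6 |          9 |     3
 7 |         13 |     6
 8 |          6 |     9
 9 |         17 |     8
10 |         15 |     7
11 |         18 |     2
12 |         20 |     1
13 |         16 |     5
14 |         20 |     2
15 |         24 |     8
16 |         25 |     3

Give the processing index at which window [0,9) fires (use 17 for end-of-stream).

i=0 t=1 v=2: → [0,9); WM=-2
i=1 t=1 v=3: → [0,9); WM=-2
i=2 t=2 v=4: → [0,9); WM=-1
i=3 t=5 v=2: → [5,14),[0,9); WM=2
i=4 t=7 v=7: → [5,14),[0,9); WM=4
i=5 t=9 v=3: → [5,14); WM=6
i=6 t=9 v=3: → [5,14); WM=6
i=7 t=13 v=6: → [10,19),[5,14); WM=10; [0,9) fires=18
i=8 t=6 v=9: → [5,14),[0,9); WM=10
i=9 t=17 v=8: → [15,24),[10,19); WM=14; [5,14) fires=30
i=10 t=15 v=7: → [15,24),[10,19); WM=14
i=11 t=18 v=2: → [15,24),[10,19); WM=15
i=12 t=20 v=1: → [20,29),[15,24); WM=17
i=13 t=16 v=5: → [15,24),[10,19); WM=17
i=14 t=20 v=2: → [20,29),[15,24); WM=17
i=15 t=24 v=8: → [20,29); WM=21; [10,19) fires=28
i=16 t=25 v=3: → [25,34),[20,29); WM=22

7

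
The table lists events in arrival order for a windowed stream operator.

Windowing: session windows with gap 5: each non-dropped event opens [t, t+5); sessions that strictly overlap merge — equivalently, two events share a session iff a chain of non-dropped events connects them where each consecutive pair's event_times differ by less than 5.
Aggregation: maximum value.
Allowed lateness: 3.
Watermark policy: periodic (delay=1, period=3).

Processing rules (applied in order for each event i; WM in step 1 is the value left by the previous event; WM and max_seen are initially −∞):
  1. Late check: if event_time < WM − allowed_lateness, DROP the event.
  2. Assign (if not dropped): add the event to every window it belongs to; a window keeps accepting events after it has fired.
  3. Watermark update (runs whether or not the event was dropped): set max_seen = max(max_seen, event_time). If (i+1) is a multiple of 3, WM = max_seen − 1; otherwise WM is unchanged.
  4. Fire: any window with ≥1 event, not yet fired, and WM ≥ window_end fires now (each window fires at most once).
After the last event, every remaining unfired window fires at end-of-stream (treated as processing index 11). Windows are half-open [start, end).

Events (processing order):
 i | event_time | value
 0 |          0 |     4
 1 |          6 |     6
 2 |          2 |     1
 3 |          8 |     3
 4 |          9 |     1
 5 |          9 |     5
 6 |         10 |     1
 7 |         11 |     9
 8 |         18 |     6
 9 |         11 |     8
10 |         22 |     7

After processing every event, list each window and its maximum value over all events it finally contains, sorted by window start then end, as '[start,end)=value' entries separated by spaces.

[0,16)=9 [18,27)=7

i=0 t=0 v=4: → [0,5); WM=−∞
i=1 t=6 v=6: → [6,11); WM=−∞
i=2 t=2 v=1: → [0,11); WM=5
i=3 t=8 v=3: → [0,13); WM=5
i=4 t=9 v=1: → [0,14); WM=5
i=5 t=9 v=5: → [0,14); WM=8
i=6 t=10 v=1: → [0,15); WM=8
i=7 t=11 v=9: → [0,16); WM=8
i=8 t=18 v=6: → [18,23); WM=17
i=9 t=11 v=8: DROP (t<17-3); WM=17
i=10 t=22 v=7: → [18,27); WM=17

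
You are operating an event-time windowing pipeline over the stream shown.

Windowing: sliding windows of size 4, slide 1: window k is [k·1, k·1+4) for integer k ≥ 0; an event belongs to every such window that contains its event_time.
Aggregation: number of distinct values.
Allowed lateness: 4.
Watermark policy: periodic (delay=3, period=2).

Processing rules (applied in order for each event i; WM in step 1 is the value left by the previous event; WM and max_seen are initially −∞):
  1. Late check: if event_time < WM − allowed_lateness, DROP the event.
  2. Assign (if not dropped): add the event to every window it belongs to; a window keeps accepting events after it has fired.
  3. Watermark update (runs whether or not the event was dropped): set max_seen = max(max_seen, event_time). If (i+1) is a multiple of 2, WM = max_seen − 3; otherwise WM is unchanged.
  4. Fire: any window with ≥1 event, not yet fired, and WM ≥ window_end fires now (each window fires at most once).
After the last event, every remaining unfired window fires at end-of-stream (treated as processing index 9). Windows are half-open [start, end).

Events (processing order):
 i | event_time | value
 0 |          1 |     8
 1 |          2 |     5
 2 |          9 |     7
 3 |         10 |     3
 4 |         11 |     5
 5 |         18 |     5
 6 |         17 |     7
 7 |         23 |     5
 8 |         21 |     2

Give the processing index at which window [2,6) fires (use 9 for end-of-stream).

3

i=0 t=1 v=8: → [1,5),[0,4); WM=−∞
i=1 t=2 v=5: → [2,6),[1,5),[0,4); WM=-1
i=2 t=9 v=7: → [9,13),[8,12),[7,11),[6,10); WM=-1
i=3 t=10 v=3: → [10,14),[9,13),[8,12),[7,11); WM=7; [0,4) fires=2 [1,5) fires=2 [2,6) fires=1
i=4 t=11 v=5: → [11,15),[10,14),[9,13),[8,12); WM=7
i=5 t=18 v=5: → [18,22),[17,21),[16,20),[15,19); WM=15; [6,10) fires=1 [7,11) fires=2 [8,12) fires=3 [9,13) fires=3 [10,14) fires=2 [11,15) fires=1
i=6 t=17 v=7: → [17,21),[16,20),[15,19),[14,18); WM=15
i=7 t=23 v=5: → [23,27),[22,26),[21,25),[20,24); WM=20; [14,18) fires=1 [15,19) fires=2 [16,20) fires=2
i=8 t=21 v=2: → [21,25),[20,24),[19,23),[18,22); WM=20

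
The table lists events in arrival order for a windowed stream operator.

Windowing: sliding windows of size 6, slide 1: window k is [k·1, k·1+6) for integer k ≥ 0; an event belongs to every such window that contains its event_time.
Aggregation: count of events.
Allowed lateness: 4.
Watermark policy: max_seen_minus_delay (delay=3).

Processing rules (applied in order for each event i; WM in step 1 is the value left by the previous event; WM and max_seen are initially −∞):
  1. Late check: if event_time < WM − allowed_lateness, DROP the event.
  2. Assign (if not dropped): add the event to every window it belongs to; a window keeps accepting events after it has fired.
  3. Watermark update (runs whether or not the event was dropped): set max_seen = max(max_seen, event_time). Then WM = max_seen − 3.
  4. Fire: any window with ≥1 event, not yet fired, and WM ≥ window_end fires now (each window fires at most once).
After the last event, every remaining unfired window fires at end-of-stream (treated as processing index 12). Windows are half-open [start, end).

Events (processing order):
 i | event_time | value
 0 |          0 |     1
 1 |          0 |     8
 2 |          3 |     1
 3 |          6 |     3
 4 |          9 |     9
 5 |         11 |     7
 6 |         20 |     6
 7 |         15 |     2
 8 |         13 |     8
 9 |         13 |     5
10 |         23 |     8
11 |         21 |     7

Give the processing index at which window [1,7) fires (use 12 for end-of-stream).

i=0 t=0 v=1: → [0,6); WM=-3
i=1 t=0 v=8: → [0,6); WM=-3
i=2 t=3 v=1: → [3,9),[2,8),[1,7),[0,6); WM=0
i=3 t=6 v=3: → [6,12),[5,11),[4,10),[3,9),[2,8),[1,7); WM=3
i=4 t=9 v=9: → [9,15),[8,14),[7,13),[6,12),[5,11),[4,10); WM=6; [0,6) fires=3
i=5 t=11 v=7: → [11,17),[10,16),[9,15),[8,14),[7,13),[6,12); WM=8; [1,7) fires=2 [2,8) fires=2
i=6 t=20 v=6: → [20,26),[19,25),[18,24),[17,23),[16,22),[15,21); WM=17; [3,9) fires=2 [4,10) fires=2 [5,11) fires=2 [6,12) fires=3 [7,13) fires=2 [8,14) fires=2 [9,15) fires=2 [10,16) fires=1 [11,17) fires=1
i=7 t=15 v=2: → [15,21),[14,20),[13,19),[12,18),[11,17),[10,16); WM=17
i=8 t=13 v=8: → [13,19),[12,18),[11,17),[10,16),[9,15),[8,14); WM=17
i=9 t=13 v=5: → [13,19),[12,18),[11,17),[10,16),[9,15),[8,14); WM=17
i=10 t=23 v=8: → [23,29),[22,28),[21,27),[20,26),[19,25),[18,24); WM=20; [12,18) fires=3 [13,19) fires=3 [14,20) fires=1
i=11 t=21 v=7: → [21,27),[20,26),[19,25),[18,24),[17,23),[16,22); WM=20

5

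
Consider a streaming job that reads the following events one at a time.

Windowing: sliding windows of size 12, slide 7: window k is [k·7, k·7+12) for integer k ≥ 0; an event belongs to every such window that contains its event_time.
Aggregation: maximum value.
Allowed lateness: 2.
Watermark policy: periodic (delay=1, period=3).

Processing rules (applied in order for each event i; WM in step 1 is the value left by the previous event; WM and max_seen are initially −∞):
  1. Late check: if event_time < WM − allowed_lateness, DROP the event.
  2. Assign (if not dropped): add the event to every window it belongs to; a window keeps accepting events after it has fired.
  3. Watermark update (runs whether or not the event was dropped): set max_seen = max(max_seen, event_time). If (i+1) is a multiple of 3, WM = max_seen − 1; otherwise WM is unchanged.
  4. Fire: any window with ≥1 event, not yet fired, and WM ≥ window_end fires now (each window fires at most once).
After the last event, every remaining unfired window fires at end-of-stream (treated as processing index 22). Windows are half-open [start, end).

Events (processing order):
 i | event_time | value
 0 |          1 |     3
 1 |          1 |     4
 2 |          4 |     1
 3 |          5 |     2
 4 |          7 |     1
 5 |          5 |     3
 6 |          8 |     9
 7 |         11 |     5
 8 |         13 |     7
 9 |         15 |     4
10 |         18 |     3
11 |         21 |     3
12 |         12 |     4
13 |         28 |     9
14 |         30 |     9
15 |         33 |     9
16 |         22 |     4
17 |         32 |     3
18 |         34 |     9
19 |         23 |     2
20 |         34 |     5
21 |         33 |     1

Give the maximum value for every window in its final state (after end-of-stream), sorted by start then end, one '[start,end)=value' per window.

i=0 t=1 v=3: → [0,12); WM=−∞
i=1 t=1 v=4: → [0,12); WM=−∞
i=2 t=4 v=1: → [0,12); WM=3
i=3 t=5 v=2: → [0,12); WM=3
i=4 t=7 v=1: → [7,19),[0,12); WM=3
i=5 t=5 v=3: → [0,12); WM=6
i=6 t=8 v=9: → [7,19),[0,12); WM=6
i=7 t=11 v=5: → [7,19),[0,12); WM=6
i=8 t=13 v=7: → [7,19); WM=12; [0,12) fires=9
i=9 t=15 v=4: → [14,26),[7,19); WM=12
i=10 t=18 v=3: → [14,26),[7,19); WM=12
i=11 t=21 v=3: → [21,33),[14,26); WM=20; [7,19) fires=9
i=12 t=12 v=4: DROP (t<20-2); WM=20
i=13 t=28 v=9: → [28,40),[21,33); WM=20
i=14 t=30 v=9: → [28,40),[21,33); WM=29; [14,26) fires=4
i=15 t=33 v=9: → [28,40); WM=29
i=16 t=22 v=4: DROP (t<29-2); WM=29
i=17 t=32 v=3: → [28,40),[21,33); WM=32
i=18 t=34 v=9: → [28,40); WM=32
i=19 t=23 v=2: DROP (t<32-2); WM=32
i=20 t=34 v=5: → [28,40); WM=33; [21,33) fires=9
i=21 t=33 v=1: → [28,40); WM=33

[0,12)=9 [7,19)=9 [14,26)=4 [21,33)=9 [28,40)=9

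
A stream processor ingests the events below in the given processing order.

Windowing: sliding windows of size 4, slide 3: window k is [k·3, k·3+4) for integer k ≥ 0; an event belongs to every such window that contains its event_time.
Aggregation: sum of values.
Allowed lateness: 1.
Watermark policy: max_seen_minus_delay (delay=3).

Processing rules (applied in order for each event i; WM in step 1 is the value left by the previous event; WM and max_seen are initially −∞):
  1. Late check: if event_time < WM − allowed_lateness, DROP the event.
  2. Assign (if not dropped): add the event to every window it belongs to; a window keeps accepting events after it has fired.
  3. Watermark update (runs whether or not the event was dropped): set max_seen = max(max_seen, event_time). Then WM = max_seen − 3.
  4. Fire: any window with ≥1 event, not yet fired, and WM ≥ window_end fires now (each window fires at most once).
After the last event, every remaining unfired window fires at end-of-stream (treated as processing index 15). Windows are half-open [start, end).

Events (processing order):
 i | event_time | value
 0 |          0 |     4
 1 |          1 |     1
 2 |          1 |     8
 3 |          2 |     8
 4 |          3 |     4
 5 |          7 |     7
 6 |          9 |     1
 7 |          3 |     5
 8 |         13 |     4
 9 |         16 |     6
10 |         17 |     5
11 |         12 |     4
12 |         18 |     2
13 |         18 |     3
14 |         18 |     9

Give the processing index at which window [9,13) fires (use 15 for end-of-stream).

9

i=0 t=0 v=4: → [0,4); WM=-3
i=1 t=1 v=1: → [0,4); WM=-2
i=2 t=1 v=8: → [0,4); WM=-2
i=3 t=2 v=8: → [0,4); WM=-1
i=4 t=3 v=4: → [3,7),[0,4); WM=0
i=5 t=7 v=7: → [6,10); WM=4; [0,4) fires=25
i=6 t=9 v=1: → [9,13),[6,10); WM=6
i=7 t=3 v=5: DROP (t<6-1); WM=6
i=8 t=13 v=4: → [12,16); WM=10; [3,7) fires=4 [6,10) fires=8
i=9 t=16 v=6: → [15,19); WM=13; [9,13) fires=1
i=10 t=17 v=5: → [15,19); WM=14
i=11 t=12 v=4: DROP (t<14-1); WM=14
i=12 t=18 v=2: → [18,22),[15,19); WM=15
i=13 t=18 v=3: → [18,22),[15,19); WM=15
i=14 t=18 v=9: → [18,22),[15,19); WM=15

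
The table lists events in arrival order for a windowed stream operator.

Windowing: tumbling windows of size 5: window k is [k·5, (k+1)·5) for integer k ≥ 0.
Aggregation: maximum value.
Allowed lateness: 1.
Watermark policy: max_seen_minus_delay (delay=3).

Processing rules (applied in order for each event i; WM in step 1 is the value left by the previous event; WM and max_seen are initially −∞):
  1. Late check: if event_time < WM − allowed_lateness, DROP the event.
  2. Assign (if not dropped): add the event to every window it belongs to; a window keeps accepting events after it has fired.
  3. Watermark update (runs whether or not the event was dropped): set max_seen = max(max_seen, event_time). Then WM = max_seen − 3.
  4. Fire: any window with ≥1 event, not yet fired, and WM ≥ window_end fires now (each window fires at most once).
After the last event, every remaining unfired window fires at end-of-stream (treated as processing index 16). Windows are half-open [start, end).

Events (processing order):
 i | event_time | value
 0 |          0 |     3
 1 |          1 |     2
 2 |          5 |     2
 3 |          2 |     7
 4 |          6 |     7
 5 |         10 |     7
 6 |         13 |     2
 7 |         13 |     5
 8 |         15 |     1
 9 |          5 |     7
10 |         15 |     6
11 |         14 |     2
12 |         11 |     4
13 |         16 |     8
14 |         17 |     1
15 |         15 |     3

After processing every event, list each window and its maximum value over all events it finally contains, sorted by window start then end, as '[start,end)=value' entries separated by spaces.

[0,5)=7 [5,10)=7 [10,15)=7 [15,20)=8

i=0 t=0 v=3: → [0,5); WM=-3
i=1 t=1 v=2: → [0,5); WM=-2
i=2 t=5 v=2: → [5,10); WM=2
i=3 t=2 v=7: → [0,5); WM=2
i=4 t=6 v=7: → [5,10); WM=3
i=5 t=10 v=7: → [10,15); WM=7; [0,5) fires=7
i=6 t=13 v=2: → [10,15); WM=10; [5,10) fires=7
i=7 t=13 v=5: → [10,15); WM=10
i=8 t=15 v=1: → [15,20); WM=12
i=9 t=5 v=7: DROP (t<12-1); WM=12
i=10 t=15 v=6: → [15,20); WM=12
i=11 t=14 v=2: → [10,15); WM=12
i=12 t=11 v=4: → [10,15); WM=12
i=13 t=16 v=8: → [15,20); WM=13
i=14 t=17 v=1: → [15,20); WM=14
i=15 t=15 v=3: → [15,20); WM=14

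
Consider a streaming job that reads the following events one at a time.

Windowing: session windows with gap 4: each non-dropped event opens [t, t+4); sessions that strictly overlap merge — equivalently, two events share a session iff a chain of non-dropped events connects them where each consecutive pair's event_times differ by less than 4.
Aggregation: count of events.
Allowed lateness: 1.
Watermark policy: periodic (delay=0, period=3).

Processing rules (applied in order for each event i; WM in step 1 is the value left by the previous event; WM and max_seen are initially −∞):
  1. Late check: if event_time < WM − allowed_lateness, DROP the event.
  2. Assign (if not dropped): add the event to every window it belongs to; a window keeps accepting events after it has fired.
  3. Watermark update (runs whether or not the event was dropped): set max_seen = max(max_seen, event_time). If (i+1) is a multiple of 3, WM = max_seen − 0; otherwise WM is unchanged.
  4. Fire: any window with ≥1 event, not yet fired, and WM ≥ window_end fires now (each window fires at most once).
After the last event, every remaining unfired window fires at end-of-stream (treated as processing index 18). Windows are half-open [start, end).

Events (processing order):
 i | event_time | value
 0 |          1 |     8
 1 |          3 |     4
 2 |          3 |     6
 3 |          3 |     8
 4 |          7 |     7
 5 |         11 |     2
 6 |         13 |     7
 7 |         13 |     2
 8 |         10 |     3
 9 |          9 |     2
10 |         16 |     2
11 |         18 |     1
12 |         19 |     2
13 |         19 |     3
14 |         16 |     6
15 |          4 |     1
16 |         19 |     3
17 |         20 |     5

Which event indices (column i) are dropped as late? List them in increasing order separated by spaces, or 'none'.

i=0 t=1 v=8: → [1,5); WM=−∞
i=1 t=3 v=4: → [1,7); WM=−∞
i=2 t=3 v=6: → [1,7); WM=3
i=3 t=3 v=8: → [1,7); WM=3
i=4 t=7 v=7: → [7,11); WM=3
i=5 t=11 v=2: → [11,15); WM=11
i=6 t=13 v=7: → [11,17); WM=11
i=7 t=13 v=2: → [11,17); WM=11
i=8 t=10 v=3: → [7,17); WM=13
i=9 t=9 v=2: DROP (t<13-1); WM=13
i=10 t=16 v=2: → [7,20); WM=13
i=11 t=18 v=1: → [7,22); WM=18
i=12 t=19 v=2: → [7,23); WM=18
i=13 t=19 v=3: → [7,23); WM=18
i=14 t=16 v=6: DROP (t<18-1); WM=19
i=15 t=4 v=1: DROP (t<19-1); WM=19
i=16 t=19 v=3: → [7,23); WM=19
i=17 t=20 v=5: → [7,24); WM=20

9 14 15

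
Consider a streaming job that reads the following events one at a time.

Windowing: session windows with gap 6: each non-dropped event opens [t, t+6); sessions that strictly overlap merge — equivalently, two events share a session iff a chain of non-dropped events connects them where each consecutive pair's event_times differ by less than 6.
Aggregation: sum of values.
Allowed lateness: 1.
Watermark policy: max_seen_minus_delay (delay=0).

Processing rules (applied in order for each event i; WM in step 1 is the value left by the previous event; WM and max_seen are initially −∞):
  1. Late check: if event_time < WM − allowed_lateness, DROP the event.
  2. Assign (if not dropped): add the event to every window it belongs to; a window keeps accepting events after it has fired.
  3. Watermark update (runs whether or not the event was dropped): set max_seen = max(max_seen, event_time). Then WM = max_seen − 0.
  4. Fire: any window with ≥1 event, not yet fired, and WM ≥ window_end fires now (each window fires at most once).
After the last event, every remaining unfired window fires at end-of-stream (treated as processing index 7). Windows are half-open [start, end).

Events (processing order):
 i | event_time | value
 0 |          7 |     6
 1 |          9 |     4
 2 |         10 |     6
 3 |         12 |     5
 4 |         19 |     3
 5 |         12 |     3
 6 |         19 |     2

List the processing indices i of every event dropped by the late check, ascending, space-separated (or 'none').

i=0 t=7 v=6: → [7,13); WM=7
i=1 t=9 v=4: → [7,15); WM=9
i=2 t=10 v=6: → [7,16); WM=10
i=3 t=12 v=5: → [7,18); WM=12
i=4 t=19 v=3: → [19,25); WM=19
i=5 t=12 v=3: DROP (t<19-1); WM=19
i=6 t=19 v=2: → [19,25); WM=19

5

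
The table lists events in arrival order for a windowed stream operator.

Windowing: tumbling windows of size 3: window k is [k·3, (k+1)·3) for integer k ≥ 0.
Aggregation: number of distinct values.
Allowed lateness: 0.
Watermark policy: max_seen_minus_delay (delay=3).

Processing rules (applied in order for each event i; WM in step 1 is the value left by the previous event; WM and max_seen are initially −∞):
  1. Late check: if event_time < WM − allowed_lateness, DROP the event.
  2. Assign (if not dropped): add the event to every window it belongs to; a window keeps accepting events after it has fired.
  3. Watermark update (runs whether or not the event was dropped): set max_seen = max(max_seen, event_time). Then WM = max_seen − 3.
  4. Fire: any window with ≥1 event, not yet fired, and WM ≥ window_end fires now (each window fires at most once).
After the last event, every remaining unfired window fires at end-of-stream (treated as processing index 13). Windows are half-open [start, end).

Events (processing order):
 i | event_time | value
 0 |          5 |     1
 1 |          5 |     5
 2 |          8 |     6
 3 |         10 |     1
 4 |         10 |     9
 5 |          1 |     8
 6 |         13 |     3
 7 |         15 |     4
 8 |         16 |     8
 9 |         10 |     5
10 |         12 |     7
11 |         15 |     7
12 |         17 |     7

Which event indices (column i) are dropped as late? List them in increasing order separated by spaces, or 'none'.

i=0 t=5 v=1: → [3,6); WM=2
i=1 t=5 v=5: → [3,6); WM=2
i=2 t=8 v=6: → [6,9); WM=5
i=3 t=10 v=1: → [9,12); WM=7; [3,6) fires=2
i=4 t=10 v=9: → [9,12); WM=7
i=5 t=1 v=8: DROP (t<7-0); WM=7
i=6 t=13 v=3: → [12,15); WM=10; [6,9) fires=1
i=7 t=15 v=4: → [15,18); WM=12; [9,12) fires=2
i=8 t=16 v=8: → [15,18); WM=13
i=9 t=10 v=5: DROP (t<13-0); WM=13
i=10 t=12 v=7: DROP (t<13-0); WM=13
i=11 t=15 v=7: → [15,18); WM=13
i=12 t=17 v=7: → [15,18); WM=14

5 9 10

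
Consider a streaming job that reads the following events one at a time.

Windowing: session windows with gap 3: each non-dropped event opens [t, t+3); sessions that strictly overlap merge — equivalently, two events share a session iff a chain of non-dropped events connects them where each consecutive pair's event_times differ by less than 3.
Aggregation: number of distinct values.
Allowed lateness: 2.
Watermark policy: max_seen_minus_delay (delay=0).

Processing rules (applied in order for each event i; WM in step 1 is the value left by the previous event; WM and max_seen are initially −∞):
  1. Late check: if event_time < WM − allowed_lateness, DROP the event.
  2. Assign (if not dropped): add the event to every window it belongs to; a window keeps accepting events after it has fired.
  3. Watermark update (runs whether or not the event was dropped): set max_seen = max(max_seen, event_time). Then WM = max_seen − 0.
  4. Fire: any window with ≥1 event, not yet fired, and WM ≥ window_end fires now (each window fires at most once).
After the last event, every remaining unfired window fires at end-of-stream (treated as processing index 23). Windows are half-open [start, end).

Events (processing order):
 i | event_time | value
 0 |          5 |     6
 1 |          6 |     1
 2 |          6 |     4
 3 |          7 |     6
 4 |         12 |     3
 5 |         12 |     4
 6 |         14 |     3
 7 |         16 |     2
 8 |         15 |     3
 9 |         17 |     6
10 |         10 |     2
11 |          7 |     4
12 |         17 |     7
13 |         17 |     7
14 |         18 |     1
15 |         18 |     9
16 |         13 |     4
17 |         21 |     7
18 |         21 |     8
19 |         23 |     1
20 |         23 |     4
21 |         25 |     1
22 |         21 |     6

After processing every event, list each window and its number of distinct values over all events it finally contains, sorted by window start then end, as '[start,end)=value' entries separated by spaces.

i=0 t=5 v=6: → [5,8); WM=5
i=1 t=6 v=1: → [5,9); WM=6
i=2 t=6 v=4: → [5,9); WM=6
i=3 t=7 v=6: → [5,10); WM=7
i=4 t=12 v=3: → [12,15); WM=12
i=5 t=12 v=4: → [12,15); WM=12
i=6 t=14 v=3: → [12,17); WM=14
i=7 t=16 v=2: → [12,19); WM=16
i=8 t=15 v=3: → [12,19); WM=16
i=9 t=17 v=6: → [12,20); WM=17
i=10 t=10 v=2: DROP (t<17-2); WM=17
i=11 t=7 v=4: DROP (t<17-2); WM=17
i=12 t=17 v=7: → [12,20); WM=17
i=13 t=17 v=7: → [12,20); WM=17
i=14 t=18 v=1: → [12,21); WM=18
i=15 t=18 v=9: → [12,21); WM=18
i=16 t=13 v=4: DROP (t<18-2); WM=18
i=17 t=21 v=7: → [21,24); WM=21
i=18 t=21 v=8: → [21,24); WM=21
i=19 t=23 v=1: → [21,26); WM=23
i=20 t=23 v=4: → [21,26); WM=23
i=21 t=25 v=1: → [21,28); WM=25
i=22 t=21 v=6: DROP (t<25-2); WM=25

[5,10)=3 [12,21)=7 [21,28)=4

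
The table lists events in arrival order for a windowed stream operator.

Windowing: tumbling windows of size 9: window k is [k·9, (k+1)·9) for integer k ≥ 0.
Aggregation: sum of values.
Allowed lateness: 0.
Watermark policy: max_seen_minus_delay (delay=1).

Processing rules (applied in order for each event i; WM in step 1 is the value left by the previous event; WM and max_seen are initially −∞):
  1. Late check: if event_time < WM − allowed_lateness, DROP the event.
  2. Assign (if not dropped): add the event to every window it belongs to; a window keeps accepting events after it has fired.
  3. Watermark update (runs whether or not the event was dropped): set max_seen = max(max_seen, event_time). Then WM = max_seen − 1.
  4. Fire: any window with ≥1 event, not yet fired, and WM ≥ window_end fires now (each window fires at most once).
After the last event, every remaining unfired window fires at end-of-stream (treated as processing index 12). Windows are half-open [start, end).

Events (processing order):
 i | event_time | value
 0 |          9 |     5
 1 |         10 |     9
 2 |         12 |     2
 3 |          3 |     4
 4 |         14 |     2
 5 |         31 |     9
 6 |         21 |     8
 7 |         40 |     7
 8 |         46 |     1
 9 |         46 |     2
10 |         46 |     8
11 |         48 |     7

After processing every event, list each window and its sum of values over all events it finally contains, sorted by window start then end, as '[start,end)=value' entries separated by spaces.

i=0 t=9 v=5: → [9,18); WM=8
i=1 t=10 v=9: → [9,18); WM=9
i=2 t=12 v=2: → [9,18); WM=11
i=3 t=3 v=4: DROP (t<11-0); WM=11
i=4 t=14 v=2: → [9,18); WM=13
i=5 t=31 v=9: → [27,36); WM=30; [9,18) fires=18
i=6 t=21 v=8: DROP (t<30-0); WM=30
i=7 t=40 v=7: → [36,45); WM=39; [27,36) fires=9
i=8 t=46 v=1: → [45,54); WM=45; [36,45) fires=7
i=9 t=46 v=2: → [45,54); WM=45
i=10 t=46 v=8: → [45,54); WM=45
i=11 t=48 v=7: → [45,54); WM=47

[9,18)=18 [27,36)=9 [36,45)=7 [45,54)=18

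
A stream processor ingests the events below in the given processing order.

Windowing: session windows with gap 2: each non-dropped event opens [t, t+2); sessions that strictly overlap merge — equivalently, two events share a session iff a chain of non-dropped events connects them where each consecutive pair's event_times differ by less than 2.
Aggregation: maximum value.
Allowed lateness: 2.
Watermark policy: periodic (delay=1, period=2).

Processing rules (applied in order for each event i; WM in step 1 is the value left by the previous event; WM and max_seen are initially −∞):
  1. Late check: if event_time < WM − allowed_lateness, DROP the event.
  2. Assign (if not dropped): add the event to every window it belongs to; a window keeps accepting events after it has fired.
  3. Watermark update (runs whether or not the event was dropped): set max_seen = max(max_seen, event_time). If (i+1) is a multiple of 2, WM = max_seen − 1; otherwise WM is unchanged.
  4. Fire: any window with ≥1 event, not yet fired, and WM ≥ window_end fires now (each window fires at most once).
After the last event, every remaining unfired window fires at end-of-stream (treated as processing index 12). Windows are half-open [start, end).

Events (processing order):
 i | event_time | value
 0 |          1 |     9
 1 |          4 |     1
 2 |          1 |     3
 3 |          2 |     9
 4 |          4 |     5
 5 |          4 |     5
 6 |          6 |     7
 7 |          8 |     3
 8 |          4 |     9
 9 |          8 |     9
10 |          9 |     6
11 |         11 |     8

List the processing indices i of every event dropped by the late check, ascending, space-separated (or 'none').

i=0 t=1 v=9: → [1,3); WM=−∞
i=1 t=4 v=1: → [4,6); WM=3
i=2 t=1 v=3: → [1,3); WM=3
i=3 t=2 v=9: → [1,4); WM=3
i=4 t=4 v=5: → [4,6); WM=3
i=5 t=4 v=5: → [4,6); WM=3
i=6 t=6 v=7: → [6,8); WM=3
i=7 t=8 v=3: → [8,10); WM=7
i=8 t=4 v=9: DROP (t<7-2); WM=7
i=9 t=8 v=9: → [8,10); WM=7
i=10 t=9 v=6: → [8,11); WM=7
i=11 t=11 v=8: → [11,13); WM=10

8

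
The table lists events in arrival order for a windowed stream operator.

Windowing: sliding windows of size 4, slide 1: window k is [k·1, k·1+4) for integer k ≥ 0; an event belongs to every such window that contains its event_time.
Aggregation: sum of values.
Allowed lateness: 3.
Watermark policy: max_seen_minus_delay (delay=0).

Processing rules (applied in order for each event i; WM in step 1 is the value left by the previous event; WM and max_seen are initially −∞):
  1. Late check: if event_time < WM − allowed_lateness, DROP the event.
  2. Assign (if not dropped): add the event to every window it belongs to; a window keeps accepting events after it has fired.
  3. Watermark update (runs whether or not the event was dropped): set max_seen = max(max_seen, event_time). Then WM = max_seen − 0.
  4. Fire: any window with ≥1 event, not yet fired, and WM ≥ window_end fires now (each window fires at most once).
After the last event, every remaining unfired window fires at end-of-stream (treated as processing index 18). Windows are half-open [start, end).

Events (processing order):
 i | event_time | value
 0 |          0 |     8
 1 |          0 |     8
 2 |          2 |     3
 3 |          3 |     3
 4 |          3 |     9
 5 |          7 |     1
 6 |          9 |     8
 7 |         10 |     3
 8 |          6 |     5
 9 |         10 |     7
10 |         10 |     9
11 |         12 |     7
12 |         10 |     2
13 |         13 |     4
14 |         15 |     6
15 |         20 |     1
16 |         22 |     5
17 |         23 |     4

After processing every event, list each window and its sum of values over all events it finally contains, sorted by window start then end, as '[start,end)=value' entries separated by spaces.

[0,4)=31 [1,5)=15 [2,6)=15 [3,7)=12 [4,8)=1 [5,9)=1 [6,10)=9 [7,11)=30 [8,12)=29 [9,13)=36 [10,14)=32 [11,15)=11 [12,16)=17 [13,17)=10 [14,18)=6 [15,19)=6 [17,21)=1 [18,22)=1 [19,23)=6 [20,24)=10 [21,25)=9 [22,26)=9 [23,27)=4

i=0 t=0 v=8: → [0,4); WM=0
i=1 t=0 v=8: → [0,4); WM=0
i=2 t=2 v=3: → [2,6),[1,5),[0,4); WM=2
i=3 t=3 v=3: → [3,7),[2,6),[1,5),[0,4); WM=3
i=4 t=3 v=9: → [3,7),[2,6),[1,5),[0,4); WM=3
i=5 t=7 v=1: → [7,11),[6,10),[5,9),[4,8); WM=7; [0,4) fires=31 [1,5) fires=15 [2,6) fires=15 [3,7) fires=12
i=6 t=9 v=8: → [9,13),[8,12),[7,11),[6,10); WM=9; [4,8) fires=1 [5,9) fires=1
i=7 t=10 v=3: → [10,14),[9,13),[8,12),[7,11); WM=10; [6,10) fires=9
i=8 t=6 v=5: DROP (t<10-3); WM=10
i=9 t=10 v=7: → [10,14),[9,13),[8,12),[7,11); WM=10
i=10 t=10 v=9: → [10,14),[9,13),[8,12),[7,11); WM=10
i=11 t=12 v=7: → [12,16),[11,15),[10,14),[9,13); WM=12; [7,11) fires=28 [8,12) fires=27
i=12 t=10 v=2: → [10,14),[9,13),[8,12),[7,11); WM=12
i=13 t=13 v=4: → [13,17),[12,16),[11,15),[10,14); WM=13; [9,13) fires=36
i=14 t=15 v=6: → [15,19),[14,18),[13,17),[12,16); WM=15; [10,14) fires=32 [11,15) fires=11
i=15 t=20 v=1: → [20,24),[19,23),[18,22),[17,21); WM=20; [12,16) fires=17 [13,17) fires=10 [14,18) fires=6 [15,19) fires=6
i=16 t=22 v=5: → [22,26),[21,25),[20,24),[19,23); WM=22; [17,21) fires=1 [18,22) fires=1
i=17 t=23 v=4: → [23,27),[22,26),[21,25),[20,24); WM=23; [19,23) fires=6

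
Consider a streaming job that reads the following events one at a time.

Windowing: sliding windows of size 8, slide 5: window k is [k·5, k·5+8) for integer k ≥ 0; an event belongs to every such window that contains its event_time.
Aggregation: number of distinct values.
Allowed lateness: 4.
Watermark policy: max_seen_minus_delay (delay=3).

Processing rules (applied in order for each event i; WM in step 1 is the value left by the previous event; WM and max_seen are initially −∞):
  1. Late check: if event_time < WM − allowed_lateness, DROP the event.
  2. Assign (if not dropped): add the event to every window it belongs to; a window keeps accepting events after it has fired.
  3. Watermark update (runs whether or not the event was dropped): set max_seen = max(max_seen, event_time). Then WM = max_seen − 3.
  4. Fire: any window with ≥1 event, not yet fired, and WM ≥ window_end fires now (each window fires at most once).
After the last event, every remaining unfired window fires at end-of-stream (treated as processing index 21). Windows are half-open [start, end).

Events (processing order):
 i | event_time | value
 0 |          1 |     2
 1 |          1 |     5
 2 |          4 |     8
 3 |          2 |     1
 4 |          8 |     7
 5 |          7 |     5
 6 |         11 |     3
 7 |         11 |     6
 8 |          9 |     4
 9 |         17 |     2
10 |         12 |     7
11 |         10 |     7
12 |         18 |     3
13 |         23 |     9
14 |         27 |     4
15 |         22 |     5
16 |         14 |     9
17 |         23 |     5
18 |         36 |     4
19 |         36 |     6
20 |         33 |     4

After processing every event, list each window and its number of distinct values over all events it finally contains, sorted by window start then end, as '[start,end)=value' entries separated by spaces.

i=0 t=1 v=2: → [0,8); WM=-2
i=1 t=1 v=5: → [0,8); WM=-2
i=2 t=4 v=8: → [0,8); WM=1
i=3 t=2 v=1: → [0,8); WM=1
i=4 t=8 v=7: → [5,13); WM=5
i=5 t=7 v=5: → [5,13),[0,8); WM=5
i=6 t=11 v=3: → [10,18),[5,13); WM=8; [0,8) fires=4
i=7 t=11 v=6: → [10,18),[5,13); WM=8
i=8 t=9 v=4: → [5,13); WM=8
i=9 t=17 v=2: → [15,23),[10,18); WM=14; [5,13) fires=5
i=10 t=12 v=7: → [10,18),[5,13); WM=14
i=11 t=10 v=7: → [10,18),[5,13); WM=14
i=12 t=18 v=3: → [15,23); WM=15
i=13 t=23 v=9: → [20,28); WM=20; [10,18) fires=4
i=14 t=27 v=4: → [25,33),[20,28); WM=24; [15,23) fires=2
i=15 t=22 v=5: → [20,28),[15,23); WM=24
i=16 t=14 v=9: DROP (t<24-4); WM=24
i=17 t=23 v=5: → [20,28); WM=24
i=18 t=36 v=4: → [35,43),[30,38); WM=33; [20,28) fires=3 [25,33) fires=1
i=19 t=36 v=6: → [35,43),[30,38); WM=33
i=20 t=33 v=4: → [30,38); WM=33

[0,8)=4 [5,13)=5 [10,18)=4 [15,23)=3 [20,28)=3 [25,33)=1 [30,38)=2 [35,43)=2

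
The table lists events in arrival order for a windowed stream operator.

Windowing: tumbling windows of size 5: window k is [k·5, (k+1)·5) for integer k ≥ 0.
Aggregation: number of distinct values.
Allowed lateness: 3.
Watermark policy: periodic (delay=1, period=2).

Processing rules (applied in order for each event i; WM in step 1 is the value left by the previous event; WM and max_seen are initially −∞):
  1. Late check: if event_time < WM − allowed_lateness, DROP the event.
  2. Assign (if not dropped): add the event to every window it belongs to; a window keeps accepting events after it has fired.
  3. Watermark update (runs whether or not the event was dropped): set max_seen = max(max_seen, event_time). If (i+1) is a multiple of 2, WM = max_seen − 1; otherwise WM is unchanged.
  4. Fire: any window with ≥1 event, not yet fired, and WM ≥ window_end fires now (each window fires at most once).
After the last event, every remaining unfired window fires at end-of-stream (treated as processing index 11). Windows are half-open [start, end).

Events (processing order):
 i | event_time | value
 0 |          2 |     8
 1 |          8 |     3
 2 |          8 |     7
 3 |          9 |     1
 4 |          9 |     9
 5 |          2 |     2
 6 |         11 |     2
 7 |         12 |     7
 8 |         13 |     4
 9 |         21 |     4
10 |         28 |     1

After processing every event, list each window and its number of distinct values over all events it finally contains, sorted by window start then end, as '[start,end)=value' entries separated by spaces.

i=0 t=2 v=8: → [0,5); WM=−∞
i=1 t=8 v=3: → [5,10); WM=7; [0,5) fires=1
i=2 t=8 v=7: → [5,10); WM=7
i=3 t=9 v=1: → [5,10); WM=8
i=4 t=9 v=9: → [5,10); WM=8
i=5 t=2 v=2: DROP (t<8-3); WM=8
i=6 t=11 v=2: → [10,15); WM=8
i=7 t=12 v=7: → [10,15); WM=11; [5,10) fires=4
i=8 t=13 v=4: → [10,15); WM=11
i=9 t=21 v=4: → [20,25); WM=20; [10,15) fires=3
i=10 t=28 v=1: → [25,30); WM=20

[0,5)=1 [5,10)=4 [10,15)=3 [20,25)=1 [25,30)=1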